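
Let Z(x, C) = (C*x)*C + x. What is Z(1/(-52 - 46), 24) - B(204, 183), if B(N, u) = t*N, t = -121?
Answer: 2418455/98 ≈ 24678.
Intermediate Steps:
B(N, u) = -121*N
Z(x, C) = x + x*C² (Z(x, C) = x*C² + x = x + x*C²)
Z(1/(-52 - 46), 24) - B(204, 183) = (1 + 24²)/(-52 - 46) - (-121)*204 = (1 + 576)/(-98) - 1*(-24684) = -1/98*577 + 24684 = -577/98 + 24684 = 2418455/98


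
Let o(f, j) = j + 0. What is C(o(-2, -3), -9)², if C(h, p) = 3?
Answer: 9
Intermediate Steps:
o(f, j) = j
C(o(-2, -3), -9)² = 3² = 9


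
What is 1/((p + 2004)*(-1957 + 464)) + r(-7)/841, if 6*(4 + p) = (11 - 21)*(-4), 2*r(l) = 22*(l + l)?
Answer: -1384132963/7558790260 ≈ -0.18312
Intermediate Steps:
r(l) = 22*l (r(l) = (22*(l + l))/2 = (22*(2*l))/2 = (44*l)/2 = 22*l)
p = 8/3 (p = -4 + ((11 - 21)*(-4))/6 = -4 + (-10*(-4))/6 = -4 + (1/6)*40 = -4 + 20/3 = 8/3 ≈ 2.6667)
1/((p + 2004)*(-1957 + 464)) + r(-7)/841 = 1/((8/3 + 2004)*(-1957 + 464)) + (22*(-7))/841 = 1/((6020/3)*(-1493)) - 154*1/841 = (3/6020)*(-1/1493) - 154/841 = -3/8987860 - 154/841 = -1384132963/7558790260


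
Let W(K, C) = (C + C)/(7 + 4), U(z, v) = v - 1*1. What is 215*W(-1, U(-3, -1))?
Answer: -860/11 ≈ -78.182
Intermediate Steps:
U(z, v) = -1 + v (U(z, v) = v - 1 = -1 + v)
W(K, C) = 2*C/11 (W(K, C) = (2*C)/11 = (2*C)*(1/11) = 2*C/11)
215*W(-1, U(-3, -1)) = 215*(2*(-1 - 1)/11) = 215*((2/11)*(-2)) = 215*(-4/11) = -860/11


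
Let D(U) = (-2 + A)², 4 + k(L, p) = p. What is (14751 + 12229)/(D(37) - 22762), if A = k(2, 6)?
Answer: -710/599 ≈ -1.1853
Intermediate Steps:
k(L, p) = -4 + p
A = 2 (A = -4 + 6 = 2)
D(U) = 0 (D(U) = (-2 + 2)² = 0² = 0)
(14751 + 12229)/(D(37) - 22762) = (14751 + 12229)/(0 - 22762) = 26980/(-22762) = 26980*(-1/22762) = -710/599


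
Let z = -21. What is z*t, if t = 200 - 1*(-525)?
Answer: -15225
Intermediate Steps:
t = 725 (t = 200 + 525 = 725)
z*t = -21*725 = -15225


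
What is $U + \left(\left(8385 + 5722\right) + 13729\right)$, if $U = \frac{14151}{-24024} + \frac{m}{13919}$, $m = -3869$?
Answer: $\frac{3102597227397}{111463352} \approx 27835.0$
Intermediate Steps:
$U = - \frac{96638875}{111463352}$ ($U = \frac{14151}{-24024} - \frac{3869}{13919} = 14151 \left(- \frac{1}{24024}\right) - \frac{3869}{13919} = - \frac{4717}{8008} - \frac{3869}{13919} = - \frac{96638875}{111463352} \approx -0.867$)
$U + \left(\left(8385 + 5722\right) + 13729\right) = - \frac{96638875}{111463352} + \left(\left(8385 + 5722\right) + 13729\right) = - \frac{96638875}{111463352} + \left(14107 + 13729\right) = - \frac{96638875}{111463352} + 27836 = \frac{3102597227397}{111463352}$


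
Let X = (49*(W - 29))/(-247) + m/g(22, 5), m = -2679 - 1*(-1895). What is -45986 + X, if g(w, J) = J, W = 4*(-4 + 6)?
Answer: -56981213/1235 ≈ -46139.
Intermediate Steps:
W = 8 (W = 4*2 = 8)
m = -784 (m = -2679 + 1895 = -784)
X = -188503/1235 (X = (49*(8 - 29))/(-247) - 784/5 = (49*(-21))*(-1/247) - 784*⅕ = -1029*(-1/247) - 784/5 = 1029/247 - 784/5 = -188503/1235 ≈ -152.63)
-45986 + X = -45986 - 188503/1235 = -56981213/1235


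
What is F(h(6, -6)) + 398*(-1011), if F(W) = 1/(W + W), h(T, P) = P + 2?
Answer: -3219025/8 ≈ -4.0238e+5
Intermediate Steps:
h(T, P) = 2 + P
F(W) = 1/(2*W)
F(h(6, -6)) + 398*(-1011) = 1/(2*(2 - 6)) + 398*(-1011) = (1/2)/(-4) - 402378 = (1/2)*(-1/4) - 402378 = -1/8 - 402378 = -3219025/8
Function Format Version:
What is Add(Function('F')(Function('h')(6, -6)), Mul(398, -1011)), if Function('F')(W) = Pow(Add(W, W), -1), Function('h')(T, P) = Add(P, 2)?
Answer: Rational(-3219025, 8) ≈ -4.0238e+5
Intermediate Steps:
Function('h')(T, P) = Add(2, P)
Function('F')(W) = Mul(Rational(1, 2), Pow(W, -1)) (Function('F')(W) = Pow(Mul(2, W), -1) = Mul(Rational(1, 2), Pow(W, -1)))
Add(Function('F')(Function('h')(6, -6)), Mul(398, -1011)) = Add(Mul(Rational(1, 2), Pow(Add(2, -6), -1)), Mul(398, -1011)) = Add(Mul(Rational(1, 2), Pow(-4, -1)), -402378) = Add(Mul(Rational(1, 2), Rational(-1, 4)), -402378) = Add(Rational(-1, 8), -402378) = Rational(-3219025, 8)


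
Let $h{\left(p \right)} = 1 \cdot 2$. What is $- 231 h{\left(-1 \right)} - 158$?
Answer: $-620$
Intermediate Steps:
$h{\left(p \right)} = 2$
$- 231 h{\left(-1 \right)} - 158 = \left(-231\right) 2 - 158 = -462 - 158 = -620$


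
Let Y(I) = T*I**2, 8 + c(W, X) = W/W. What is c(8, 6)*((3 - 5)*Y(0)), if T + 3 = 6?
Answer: 0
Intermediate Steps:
T = 3 (T = -3 + 6 = 3)
c(W, X) = -7 (c(W, X) = -8 + W/W = -8 + 1 = -7)
Y(I) = 3*I**2
c(8, 6)*((3 - 5)*Y(0)) = -7*(3 - 5)*3*0**2 = -(-14)*3*0 = -(-14)*0 = -7*0 = 0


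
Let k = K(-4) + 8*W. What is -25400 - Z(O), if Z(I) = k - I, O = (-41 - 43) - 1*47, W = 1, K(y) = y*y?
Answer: -25555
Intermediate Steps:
K(y) = y**2
k = 24 (k = (-4)**2 + 8*1 = 16 + 8 = 24)
O = -131 (O = -84 - 47 = -131)
Z(I) = 24 - I
-25400 - Z(O) = -25400 - (24 - 1*(-131)) = -25400 - (24 + 131) = -25400 - 1*155 = -25400 - 155 = -25555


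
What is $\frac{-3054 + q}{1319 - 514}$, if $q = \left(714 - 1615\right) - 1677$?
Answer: $- \frac{5632}{805} \approx -6.9963$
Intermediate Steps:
$q = -2578$ ($q = -901 - 1677 = -2578$)
$\frac{-3054 + q}{1319 - 514} = \frac{-3054 - 2578}{1319 - 514} = - \frac{5632}{805}$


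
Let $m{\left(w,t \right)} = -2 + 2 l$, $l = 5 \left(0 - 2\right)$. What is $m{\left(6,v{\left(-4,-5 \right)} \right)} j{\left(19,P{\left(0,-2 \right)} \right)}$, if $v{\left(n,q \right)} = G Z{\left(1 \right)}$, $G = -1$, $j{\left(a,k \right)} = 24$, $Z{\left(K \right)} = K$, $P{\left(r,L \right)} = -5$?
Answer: $-528$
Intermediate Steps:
$l = -10$ ($l = 5 \left(-2\right) = -10$)
$v{\left(n,q \right)} = -1$ ($v{\left(n,q \right)} = \left(-1\right) 1 = -1$)
$m{\left(w,t \right)} = -22$ ($m{\left(w,t \right)} = -2 + 2 \left(-10\right) = -2 - 20 = -22$)
$m{\left(6,v{\left(-4,-5 \right)} \right)} j{\left(19,P{\left(0,-2 \right)} \right)} = \left(-22\right) 24 = -528$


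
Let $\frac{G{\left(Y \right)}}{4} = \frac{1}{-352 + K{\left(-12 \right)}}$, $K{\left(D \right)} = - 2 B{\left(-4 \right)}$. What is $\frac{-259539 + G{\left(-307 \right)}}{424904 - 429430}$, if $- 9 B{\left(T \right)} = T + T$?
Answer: $\frac{206593053}{3602696} \approx 57.344$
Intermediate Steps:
$B{\left(T \right)} = - \frac{2 T}{9}$ ($B{\left(T \right)} = - \frac{T + T}{9} = - \frac{2 T}{9}$)
$K{\left(D \right)} = - \frac{16}{9}$ ($K{\left(D \right)} = - 2 \left(\left(- \frac{2}{9}\right) \left(-4\right)\right) = \left(-2\right) \frac{8}{9} = - \frac{16}{9}$)
$G{\left(Y \right)} = - \frac{9}{796}$ ($G{\left(Y \right)} = \frac{4}{-352 - \frac{16}{9}} = \frac{4}{- \frac{3184}{9}} = 4 \left(- \frac{9}{3184}\right) = - \frac{9}{796}$)
$\frac{-259539 + G{\left(-307 \right)}}{424904 - 429430} = \frac{-259539 - \frac{9}{796}}{424904 - 429430} = - \frac{206593053}{796 \left(-4526\right)} = \left(- \frac{206593053}{796}\right) \left(- \frac{1}{4526}\right) = \frac{206593053}{3602696}$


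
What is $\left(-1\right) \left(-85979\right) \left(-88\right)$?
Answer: $-7566152$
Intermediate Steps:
$\left(-1\right) \left(-85979\right) \left(-88\right) = 85979 \left(-88\right) = -7566152$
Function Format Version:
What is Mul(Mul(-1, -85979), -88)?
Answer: -7566152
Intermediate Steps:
Mul(Mul(-1, -85979), -88) = Mul(85979, -88) = -7566152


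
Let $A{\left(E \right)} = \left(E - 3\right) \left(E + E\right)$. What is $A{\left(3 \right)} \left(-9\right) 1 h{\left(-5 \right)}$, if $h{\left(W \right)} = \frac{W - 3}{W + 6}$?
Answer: $0$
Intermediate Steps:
$h{\left(W \right)} = \frac{-3 + W}{6 + W}$
$A{\left(E \right)} = 2 E \left(-3 + E\right)$ ($A{\left(E \right)} = \left(-3 + E\right) 2 E = 2 E \left(-3 + E\right)$)
$A{\left(3 \right)} \left(-9\right) 1 h{\left(-5 \right)} = 2 \cdot 3 \left(-3 + 3\right) \left(-9\right) 1 \frac{-3 - 5}{6 - 5} = 2 \cdot 3 \cdot 0 \left(-9\right) 1 \cdot 1^{-1} \left(-8\right) = 0 \left(-9\right) 1 \cdot 1 \left(-8\right) = 0 \cdot 1 \left(-8\right) = 0 \left(-8\right) = 0$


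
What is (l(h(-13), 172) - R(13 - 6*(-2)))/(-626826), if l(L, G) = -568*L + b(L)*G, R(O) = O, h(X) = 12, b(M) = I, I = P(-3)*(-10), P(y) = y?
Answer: 1681/626826 ≈ 0.0026818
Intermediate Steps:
I = 30 (I = -3*(-10) = 30)
b(M) = 30
l(L, G) = -568*L + 30*G
(l(h(-13), 172) - R(13 - 6*(-2)))/(-626826) = ((-568*12 + 30*172) - (13 - 6*(-2)))/(-626826) = ((-6816 + 5160) - (13 + 12))*(-1/626826) = (-1656 - 1*25)*(-1/626826) = (-1656 - 25)*(-1/626826) = -1681*(-1/626826) = 1681/626826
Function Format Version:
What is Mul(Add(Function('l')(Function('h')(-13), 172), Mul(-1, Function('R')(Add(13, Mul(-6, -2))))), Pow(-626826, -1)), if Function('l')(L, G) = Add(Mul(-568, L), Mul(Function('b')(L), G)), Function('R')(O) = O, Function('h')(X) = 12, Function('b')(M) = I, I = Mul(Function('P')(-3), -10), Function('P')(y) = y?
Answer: Rational(1681, 626826) ≈ 0.0026818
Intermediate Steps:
I = 30 (I = Mul(-3, -10) = 30)
Function('b')(M) = 30
Function('l')(L, G) = Add(Mul(-568, L), Mul(30, G))
Mul(Add(Function('l')(Function('h')(-13), 172), Mul(-1, Function('R')(Add(13, Mul(-6, -2))))), Pow(-626826, -1)) = Mul(Add(Add(Mul(-568, 12), Mul(30, 172)), Mul(-1, Add(13, Mul(-6, -2)))), Pow(-626826, -1)) = Mul(Add(Add(-6816, 5160), Mul(-1, Add(13, 12))), Rational(-1, 626826)) = Mul(Add(-1656, Mul(-1, 25)), Rational(-1, 626826)) = Mul(Add(-1656, -25), Rational(-1, 626826)) = Mul(-1681, Rational(-1, 626826)) = Rational(1681, 626826)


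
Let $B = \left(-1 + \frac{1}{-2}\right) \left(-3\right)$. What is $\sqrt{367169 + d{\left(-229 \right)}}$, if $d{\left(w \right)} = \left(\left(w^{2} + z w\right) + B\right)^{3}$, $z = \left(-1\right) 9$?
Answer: $\frac{\sqrt{2590984834405098}}{4} \approx 1.2725 \cdot 10^{7}$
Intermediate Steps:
$B = \frac{9}{2}$ ($B = \left(-1 - \frac{1}{2}\right) \left(-3\right) = \left(- \frac{3}{2}\right) \left(-3\right) = \frac{9}{2} \approx 4.5$)
$z = -9$
$d{\left(w \right)} = \left(\frac{9}{2} + w^{2} - 9 w\right)^{3}$ ($d{\left(w \right)} = \left(\left(w^{2} - 9 w\right) + \frac{9}{2}\right)^{3} = \left(\frac{9}{2} + w^{2} - 9 w\right)^{3}$)
$\sqrt{367169 + d{\left(-229 \right)}} = \sqrt{367169 + \frac{\left(9 - -4122 + 2 \left(-229\right)^{2}\right)^{3}}{8}} = \sqrt{367169 + \frac{\left(9 + 4122 + 2 \cdot 52441\right)^{3}}{8}} = \sqrt{367169 + \frac{\left(9 + 4122 + 104882\right)^{3}}{8}} = \sqrt{367169 + \frac{109013^{3}}{8}} = \sqrt{367169 + \frac{1}{8} \cdot 1295492414265197} = \sqrt{367169 + \frac{1295492414265197}{8}} = \sqrt{\frac{1295492417202549}{8}} = \frac{\sqrt{2590984834405098}}{4}$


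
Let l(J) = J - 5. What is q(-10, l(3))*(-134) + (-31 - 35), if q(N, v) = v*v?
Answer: -602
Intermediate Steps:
l(J) = -5 + J
q(N, v) = v²
q(-10, l(3))*(-134) + (-31 - 35) = (-5 + 3)²*(-134) + (-31 - 35) = (-2)²*(-134) - 66 = 4*(-134) - 66 = -536 - 66 = -602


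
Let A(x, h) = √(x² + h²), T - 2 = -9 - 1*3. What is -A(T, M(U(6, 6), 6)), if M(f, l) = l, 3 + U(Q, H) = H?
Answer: -2*√34 ≈ -11.662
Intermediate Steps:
U(Q, H) = -3 + H
T = -10 (T = 2 + (-9 - 1*3) = 2 + (-9 - 3) = 2 - 12 = -10)
A(x, h) = √(h² + x²)
-A(T, M(U(6, 6), 6)) = -√(6² + (-10)²) = -√(36 + 100) = -√136 = -2*√34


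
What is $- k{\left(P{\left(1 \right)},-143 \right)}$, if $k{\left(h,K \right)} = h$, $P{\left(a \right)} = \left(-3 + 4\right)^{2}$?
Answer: $-1$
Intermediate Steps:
$P{\left(a \right)} = 1$ ($P{\left(a \right)} = 1^{2} = 1$)
$- k{\left(P{\left(1 \right)},-143 \right)} = \left(-1\right) 1 = -1$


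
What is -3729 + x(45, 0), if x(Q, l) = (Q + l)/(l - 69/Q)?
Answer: -86442/23 ≈ -3758.3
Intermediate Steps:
x(Q, l) = (Q + l)/(l - 69/Q)
-3729 + x(45, 0) = -3729 + 45*(45 + 0)/(-69 + 45*0) = -3729 + 45*45/(-69 + 0) = -3729 + 45*45/(-69) = -3729 + 45*(-1/69)*45 = -3729 - 675/23 = -86442/23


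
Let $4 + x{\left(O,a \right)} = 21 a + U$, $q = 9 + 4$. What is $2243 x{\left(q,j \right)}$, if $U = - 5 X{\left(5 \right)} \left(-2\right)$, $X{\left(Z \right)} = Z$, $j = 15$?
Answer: $809723$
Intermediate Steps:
$U = 50$ ($U = \left(-5\right) 5 \left(-2\right) = \left(-25\right) \left(-2\right) = 50$)
$q = 13$
$x{\left(O,a \right)} = 46 + 21 a$ ($x{\left(O,a \right)} = -4 + \left(21 a + 50\right) = -4 + \left(50 + 21 a\right) = 46 + 21 a$)
$2243 x{\left(q,j \right)} = 2243 \left(46 + 21 \cdot 15\right) = 2243 \left(46 + 315\right) = 2243 \cdot 361 = 809723$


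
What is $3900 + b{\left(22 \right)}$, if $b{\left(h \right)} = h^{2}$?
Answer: $4384$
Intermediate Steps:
$3900 + b{\left(22 \right)} = 3900 + 22^{2} = 3900 + 484 = 4384$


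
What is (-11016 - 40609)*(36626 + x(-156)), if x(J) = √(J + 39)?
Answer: -1890817250 - 154875*I*√13 ≈ -1.8908e+9 - 5.5841e+5*I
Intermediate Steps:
x(J) = √(39 + J)
(-11016 - 40609)*(36626 + x(-156)) = (-11016 - 40609)*(36626 + √(39 - 156)) = -51625*(36626 + √(-117)) = -51625*(36626 + 3*I*√13) = -1890817250 - 154875*I*√13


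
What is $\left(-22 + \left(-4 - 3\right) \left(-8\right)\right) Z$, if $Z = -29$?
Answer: $-986$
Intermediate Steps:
$\left(-22 + \left(-4 - 3\right) \left(-8\right)\right) Z = \left(-22 + \left(-4 - 3\right) \left(-8\right)\right) \left(-29\right) = \left(-22 - -56\right) \left(-29\right) = \left(-22 + 56\right) \left(-29\right) = 34 \left(-29\right) = -986$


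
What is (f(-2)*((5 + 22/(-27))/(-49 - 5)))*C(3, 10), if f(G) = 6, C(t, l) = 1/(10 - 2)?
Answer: -113/1944 ≈ -0.058128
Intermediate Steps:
C(t, l) = ⅛ (C(t, l) = 1/8 = ⅛)
(f(-2)*((5 + 22/(-27))/(-49 - 5)))*C(3, 10) = (6*((5 + 22/(-27))/(-49 - 5)))*(⅛) = (6*((5 + 22*(-1/27))/(-54)))*(⅛) = (6*((5 - 22/27)*(-1/54)))*(⅛) = (6*((113/27)*(-1/54)))*(⅛) = (6*(-113/1458))*(⅛) = -113/243*⅛ = -113/1944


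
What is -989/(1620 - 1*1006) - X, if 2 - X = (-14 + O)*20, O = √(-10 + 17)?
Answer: -174137/614 + 20*√7 ≈ -230.70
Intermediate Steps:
O = √7 ≈ 2.6458
X = 282 - 20*√7 (X = 2 - (-14 + √7)*20 = 2 - (-280 + 20*√7) = 2 + (280 - 20*√7) = 282 - 20*√7 ≈ 229.08)
-989/(1620 - 1*1006) - X = -989/(1620 - 1*1006) - (282 - 20*√7) = -989/(1620 - 1006) + (-282 + 20*√7) = -989/614 + (-282 + 20*√7) = -174137/614 + 20*√7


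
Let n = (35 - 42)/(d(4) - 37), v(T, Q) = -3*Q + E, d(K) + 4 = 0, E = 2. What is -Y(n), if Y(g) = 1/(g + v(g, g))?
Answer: -41/68 ≈ -0.60294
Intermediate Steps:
d(K) = -4 (d(K) = -4 + 0 = -4)
v(T, Q) = 2 - 3*Q (v(T, Q) = -3*Q + 2 = 2 - 3*Q)
n = 7/41 (n = (35 - 42)/(-4 - 37) = -7/(-41) = -7*(-1/41) = 7/41 ≈ 0.17073)
Y(g) = 1/(2 - 2*g) (Y(g) = 1/(g + (2 - 3*g)) = 1/(2 - 2*g))
-Y(n) = -(-1)/(-2 + 2*(7/41)) = -(-1)/(-2 + 14/41) = -(-1)/(-68/41) = -(-1)*(-41)/68 = -1*41/68 = -41/68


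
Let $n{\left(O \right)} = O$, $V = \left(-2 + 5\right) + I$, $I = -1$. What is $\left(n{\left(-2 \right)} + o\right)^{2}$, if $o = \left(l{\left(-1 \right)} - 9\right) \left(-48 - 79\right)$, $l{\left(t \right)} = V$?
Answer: $786769$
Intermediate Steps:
$V = 2$ ($V = \left(-2 + 5\right) - 1 = 3 - 1 = 2$)
$l{\left(t \right)} = 2$
$o = 889$ ($o = \left(2 - 9\right) \left(-48 - 79\right) = \left(-7\right) \left(-127\right) = 889$)
$\left(n{\left(-2 \right)} + o\right)^{2} = \left(-2 + 889\right)^{2} = 887^{2} = 786769$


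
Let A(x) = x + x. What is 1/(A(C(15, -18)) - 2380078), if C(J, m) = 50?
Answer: -1/2379978 ≈ -4.2017e-7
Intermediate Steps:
A(x) = 2*x
1/(A(C(15, -18)) - 2380078) = 1/(2*50 - 2380078) = 1/(100 - 2380078) = 1/(-2379978) = -1/2379978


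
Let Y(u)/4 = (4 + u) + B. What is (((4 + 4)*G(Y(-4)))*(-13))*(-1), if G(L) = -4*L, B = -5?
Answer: 8320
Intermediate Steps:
Y(u) = -4 + 4*u (Y(u) = 4*((4 + u) - 5) = 4*(-1 + u) = -4 + 4*u)
(((4 + 4)*G(Y(-4)))*(-13))*(-1) = (((4 + 4)*(-4*(-4 + 4*(-4))))*(-13))*(-1) = ((8*(-4*(-4 - 16)))*(-13))*(-1) = ((8*(-4*(-20)))*(-13))*(-1) = ((8*80)*(-13))*(-1) = (640*(-13))*(-1) = -8320*(-1) = 8320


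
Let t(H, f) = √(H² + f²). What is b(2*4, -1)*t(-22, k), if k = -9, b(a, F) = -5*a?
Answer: -40*√565 ≈ -950.79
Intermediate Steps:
b(2*4, -1)*t(-22, k) = (-10*4)*√((-22)² + (-9)²) = (-5*8)*√(484 + 81) = -40*√565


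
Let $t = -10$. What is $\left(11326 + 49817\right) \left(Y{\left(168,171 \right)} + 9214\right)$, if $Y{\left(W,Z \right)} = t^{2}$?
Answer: $569485902$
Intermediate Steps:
$Y{\left(W,Z \right)} = 100$ ($Y{\left(W,Z \right)} = \left(-10\right)^{2} = 100$)
$\left(11326 + 49817\right) \left(Y{\left(168,171 \right)} + 9214\right) = \left(11326 + 49817\right) \left(100 + 9214\right) = 61143 \cdot 9314 = 569485902$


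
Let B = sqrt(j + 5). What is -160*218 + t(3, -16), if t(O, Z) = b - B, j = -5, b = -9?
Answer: -34889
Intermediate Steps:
B = 0 (B = sqrt(-5 + 5) = sqrt(0) = 0)
t(O, Z) = -9 (t(O, Z) = -9 - 1*0 = -9 + 0 = -9)
-160*218 + t(3, -16) = -160*218 - 9 = -34880 - 9 = -34889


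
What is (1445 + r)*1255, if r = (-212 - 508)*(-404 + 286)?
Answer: 108438275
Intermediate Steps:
r = 84960 (r = -720*(-118) = 84960)
(1445 + r)*1255 = (1445 + 84960)*1255 = 86405*1255 = 108438275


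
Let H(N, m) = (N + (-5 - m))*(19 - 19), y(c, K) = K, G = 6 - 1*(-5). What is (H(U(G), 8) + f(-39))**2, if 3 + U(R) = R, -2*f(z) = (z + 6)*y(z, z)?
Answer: 1656369/4 ≈ 4.1409e+5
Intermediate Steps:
G = 11 (G = 6 + 5 = 11)
f(z) = -z*(6 + z)/2 (f(z) = -(z + 6)*z/2 = -(6 + z)*z/2 = -z*(6 + z)/2)
U(R) = -3 + R
H(N, m) = 0 (H(N, m) = (-5 + N - m)*0 = 0)
(H(U(G), 8) + f(-39))**2 = (0 - 1/2*(-39)*(6 - 39))**2 = (0 - 1/2*(-39)*(-33))**2 = (0 - 1287/2)**2 = (-1287/2)**2 = 1656369/4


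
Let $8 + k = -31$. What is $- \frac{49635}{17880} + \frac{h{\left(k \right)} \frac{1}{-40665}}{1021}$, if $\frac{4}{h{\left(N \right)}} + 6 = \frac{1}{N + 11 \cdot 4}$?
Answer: $- \frac{796840275305}{287045516424} \approx -2.776$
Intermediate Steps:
$k = -39$ ($k = -8 - 31 = -39$)
$h{\left(N \right)} = \frac{4}{-6 + \frac{1}{44 + N}}$ ($h{\left(N \right)} = \frac{4}{-6 + \frac{1}{N + 11 \cdot 4}} = \frac{4}{-6 + \frac{1}{N + 44}} = \frac{4}{-6 + \frac{1}{44 + N}}$)
$- \frac{49635}{17880} + \frac{h{\left(k \right)} \frac{1}{-40665}}{1021} = - \frac{49635}{17880} + \frac{\frac{4 \left(-44 - -39\right)}{263 + 6 \left(-39\right)} \frac{1}{-40665}}{1021} = \left(-49635\right) \frac{1}{17880} + \frac{4 \left(-44 + 39\right)}{263 - 234} \left(- \frac{1}{40665}\right) \frac{1}{1021} = - \frac{3309}{1192} + 4 \cdot \frac{1}{29} \left(-5\right) \left(- \frac{1}{40665}\right) \frac{1}{1021} = - \frac{3309}{1192} + \left(- \frac{20}{29}\right) \left(- \frac{1}{40665}\right) \frac{1}{1021} = - \frac{3309}{1192} + \frac{4}{235857} \cdot \frac{1}{1021} = - \frac{3309}{1192} + \frac{4}{240809997} = - \frac{796840275305}{287045516424}$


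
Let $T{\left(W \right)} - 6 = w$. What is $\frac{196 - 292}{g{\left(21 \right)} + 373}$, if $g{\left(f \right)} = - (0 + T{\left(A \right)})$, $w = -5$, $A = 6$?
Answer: $- \frac{8}{31} \approx -0.25806$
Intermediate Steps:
$T{\left(W \right)} = 1$ ($T{\left(W \right)} = 6 - 5 = 1$)
$g{\left(f \right)} = -1$ ($g{\left(f \right)} = - (0 + 1) = \left(-1\right) 1 = -1$)
$\frac{196 - 292}{g{\left(21 \right)} + 373} = \frac{196 - 292}{-1 + 373} = - \frac{96}{372} = \left(-96\right) \frac{1}{372} = - \frac{8}{31}$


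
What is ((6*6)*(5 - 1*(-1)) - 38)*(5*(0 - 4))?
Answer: -3560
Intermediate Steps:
((6*6)*(5 - 1*(-1)) - 38)*(5*(0 - 4)) = (36*(5 + 1) - 38)*(5*(-4)) = (36*6 - 38)*(-20) = (216 - 38)*(-20) = 178*(-20) = -3560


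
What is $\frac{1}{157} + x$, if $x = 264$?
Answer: $\frac{41449}{157} \approx 264.01$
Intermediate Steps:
$\frac{1}{157} + x = \frac{1}{157} + 264 = \frac{41449}{157}$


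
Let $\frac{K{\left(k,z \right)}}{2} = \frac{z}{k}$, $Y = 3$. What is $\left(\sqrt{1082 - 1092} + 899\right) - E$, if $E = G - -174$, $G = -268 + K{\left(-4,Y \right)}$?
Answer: $\frac{1989}{2} + i \sqrt{10} \approx 994.5 + 3.1623 i$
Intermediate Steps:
$K{\left(k,z \right)} = \frac{2 z}{k}$ ($K{\left(k,z \right)} = 2 \frac{z}{k} = \frac{2 z}{k}$)
$G = - \frac{539}{2}$ ($G = -268 + 2 \cdot 3 \frac{1}{-4} = -268 + 2 \cdot 3 \left(- \frac{1}{4}\right) = -268 - \frac{3}{2} = - \frac{539}{2} \approx -269.5$)
$E = - \frac{191}{2}$ ($E = - \frac{539}{2} - -174 = - \frac{539}{2} + 174 = - \frac{191}{2} \approx -95.5$)
$\left(\sqrt{1082 - 1092} + 899\right) - E = \left(\sqrt{1082 - 1092} + 899\right) - - \frac{191}{2} = \left(\sqrt{-10} + 899\right) + \frac{191}{2} = \left(i \sqrt{10} + 899\right) + \frac{191}{2} = \left(899 + i \sqrt{10}\right) + \frac{191}{2} = \frac{1989}{2} + i \sqrt{10}$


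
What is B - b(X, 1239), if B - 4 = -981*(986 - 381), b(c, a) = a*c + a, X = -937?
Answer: 566203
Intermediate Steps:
b(c, a) = a + a*c
B = -593501 (B = 4 - 981*(986 - 381) = 4 - 981*605 = 4 - 593505 = -593501)
B - b(X, 1239) = -593501 - 1239*(1 - 937) = -593501 - 1239*(-936) = -593501 - 1*(-1159704) = -593501 + 1159704 = 566203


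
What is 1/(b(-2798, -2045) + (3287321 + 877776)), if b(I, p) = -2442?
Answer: 1/4162655 ≈ 2.4023e-7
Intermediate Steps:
1/(b(-2798, -2045) + (3287321 + 877776)) = 1/(-2442 + (3287321 + 877776)) = 1/(-2442 + 4165097) = 1/4162655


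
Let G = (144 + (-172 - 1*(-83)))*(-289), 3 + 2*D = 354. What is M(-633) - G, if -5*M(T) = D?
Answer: 158599/10 ≈ 15860.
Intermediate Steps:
D = 351/2 (D = -3/2 + (½)*354 = -3/2 + 177 = 351/2 ≈ 175.50)
M(T) = -351/10 (M(T) = -⅕*351/2 = -351/10)
G = -15895 (G = (144 + (-172 + 83))*(-289) = (144 - 89)*(-289) = 55*(-289) = -15895)
M(-633) - G = -351/10 - 1*(-15895) = -351/10 + 15895 = 158599/10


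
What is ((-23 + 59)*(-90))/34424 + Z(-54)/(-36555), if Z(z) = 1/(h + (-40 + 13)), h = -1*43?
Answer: -1036329947/11010731550 ≈ -0.094120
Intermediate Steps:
h = -43
Z(z) = -1/70 (Z(z) = 1/(-43 + (-40 + 13)) = 1/(-43 - 27) = 1/(-70) = -1/70)
((-23 + 59)*(-90))/34424 + Z(-54)/(-36555) = ((-23 + 59)*(-90))/34424 - 1/70/(-36555) = (36*(-90))*(1/34424) - 1/70*(-1/36555) = -3240*1/34424 + 1/2558850 = -405/4303 + 1/2558850 = -1036329947/11010731550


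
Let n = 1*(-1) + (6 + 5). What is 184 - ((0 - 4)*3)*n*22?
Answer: 2824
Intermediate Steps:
n = 10 (n = -1 + 11 = 10)
184 - ((0 - 4)*3)*n*22 = 184 - ((0 - 4)*3)*10*22 = 184 - -4*3*10*22 = 184 - (-12*10)*22 = 184 - (-120)*22 = 184 - 1*(-2640) = 184 + 2640 = 2824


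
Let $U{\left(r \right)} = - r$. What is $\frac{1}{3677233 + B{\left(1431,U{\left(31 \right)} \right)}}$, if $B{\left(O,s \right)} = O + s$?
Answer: $\frac{1}{3678633} \approx 2.7184 \cdot 10^{-7}$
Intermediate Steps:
$\frac{1}{3677233 + B{\left(1431,U{\left(31 \right)} \right)}} = \frac{1}{3677233 + \left(1431 - 31\right)} = \frac{1}{3677233 + 1400} = \frac{1}{3678633}$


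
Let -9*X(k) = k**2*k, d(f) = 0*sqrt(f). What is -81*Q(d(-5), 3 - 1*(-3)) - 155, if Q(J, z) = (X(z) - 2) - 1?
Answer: 2032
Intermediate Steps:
d(f) = 0
X(k) = -k**3/9 (X(k) = -k**2*k/9 = -k**3/9)
Q(J, z) = -3 - z**3/9 (Q(J, z) = (-z**3/9 - 2) - 1 = (-2 - z**3/9) - 1 = -3 - z**3/9)
-81*Q(d(-5), 3 - 1*(-3)) - 155 = -81*(-3 - (3 - 1*(-3))**3/9) - 155 = -81*(-3 - (3 + 3)**3/9) - 155 = -81*(-3 - 1/9*6**3) - 155 = -81*(-3 - 1/9*216) - 155 = -81*(-3 - 24) - 155 = -81*(-27) - 155 = 2187 - 155 = 2032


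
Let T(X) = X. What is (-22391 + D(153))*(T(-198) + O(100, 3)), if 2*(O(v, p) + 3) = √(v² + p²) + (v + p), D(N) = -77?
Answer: 3358966 - 11234*√10009 ≈ 2.2351e+6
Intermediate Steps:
O(v, p) = -3 + p/2 + v/2 + √(p² + v²)/2 (O(v, p) = -3 + (√(v² + p²) + (v + p))/2 = -3 + (√(p² + v²) + (p + v))/2 = -3 + (p + v + √(p² + v²))/2 = -3 + (p/2 + v/2 + √(p² + v²)/2) = -3 + p/2 + v/2 + √(p² + v²)/2)
(-22391 + D(153))*(T(-198) + O(100, 3)) = (-22391 - 77)*(-198 + (-3 + (½)*3 + (½)*100 + √(3² + 100²)/2)) = -22468*(-198 + (-3 + 3/2 + 50 + √(9 + 10000)/2)) = -22468*(-198 + (-3 + 3/2 + 50 + √10009/2)) = -22468*(-198 + (97/2 + √10009/2)) = -22468*(-299/2 + √10009/2) = 3358966 - 11234*√10009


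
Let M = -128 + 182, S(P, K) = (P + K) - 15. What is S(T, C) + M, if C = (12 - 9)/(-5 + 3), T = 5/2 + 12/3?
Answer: 44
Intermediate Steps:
T = 13/2 (T = 5*(½) + 12*(⅓) = 5/2 + 4 = 13/2 ≈ 6.5000)
C = -3/2 (C = 3/(-2) = 3*(-½) = -3/2 ≈ -1.5000)
S(P, K) = -15 + K + P (S(P, K) = (K + P) - 15 = -15 + K + P)
M = 54
S(T, C) + M = (-15 - 3/2 + 13/2) + 54 = -10 + 54 = 44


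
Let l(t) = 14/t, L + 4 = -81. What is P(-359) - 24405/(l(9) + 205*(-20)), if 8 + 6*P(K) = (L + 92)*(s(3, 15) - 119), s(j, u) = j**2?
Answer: -13689719/110658 ≈ -123.71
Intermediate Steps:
L = -85 (L = -4 - 81 = -85)
P(K) = -389/3 (P(K) = -4/3 + ((-85 + 92)*(3**2 - 119))/6 = -4/3 + (7*(9 - 119))/6 = -4/3 + (7*(-110))/6 = -4/3 + (1/6)*(-770) = -4/3 - 385/3 = -389/3)
P(-359) - 24405/(l(9) + 205*(-20)) = -389/3 - 24405/(14/9 + 205*(-20)) = -389/3 - 24405/(14*(1/9) - 4100) = -389/3 - 24405/(14/9 - 4100) = -389/3 - 24405/(-36886/9) = -389/3 - 24405*(-9)/36886 = -389/3 - 1*(-219645/36886) = -389/3 + 219645/36886 = -13689719/110658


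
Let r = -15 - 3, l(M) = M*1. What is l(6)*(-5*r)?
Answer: 540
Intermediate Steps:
l(M) = M
r = -18
l(6)*(-5*r) = 6*(-5*(-18)) = 6*90 = 540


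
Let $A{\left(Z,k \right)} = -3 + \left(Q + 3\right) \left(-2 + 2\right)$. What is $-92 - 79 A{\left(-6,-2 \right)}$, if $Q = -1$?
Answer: $145$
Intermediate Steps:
$A{\left(Z,k \right)} = -3$ ($A{\left(Z,k \right)} = -3 + \left(-1 + 3\right) \left(-2 + 2\right) = -3 + 2 \cdot 0 = -3 + 0 = -3$)
$-92 - 79 A{\left(-6,-2 \right)} = -92 - -237 = -92 + 237 = 145$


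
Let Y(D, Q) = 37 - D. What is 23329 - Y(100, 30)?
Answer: 23392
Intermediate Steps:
23329 - Y(100, 30) = 23329 - (37 - 1*100) = 23329 - (37 - 100) = 23329 - 1*(-63) = 23329 + 63 = 23392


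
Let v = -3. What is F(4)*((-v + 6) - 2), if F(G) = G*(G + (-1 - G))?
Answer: -28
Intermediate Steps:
F(G) = -G (F(G) = G*(-1) = -G)
F(4)*((-v + 6) - 2) = (-1*4)*((-1*(-3) + 6) - 2) = -4*((3 + 6) - 2) = -4*(9 - 2) = -4*7 = -28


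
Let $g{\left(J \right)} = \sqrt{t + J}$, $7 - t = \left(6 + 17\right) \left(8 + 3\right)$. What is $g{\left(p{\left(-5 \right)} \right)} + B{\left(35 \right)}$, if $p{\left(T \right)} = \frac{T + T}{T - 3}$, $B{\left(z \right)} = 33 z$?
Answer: $1155 + \frac{i \sqrt{979}}{2} \approx 1155.0 + 15.644 i$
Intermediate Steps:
$t = -246$ ($t = 7 - \left(6 + 17\right) \left(8 + 3\right) = 7 - 23 \cdot 11 = 7 - 253 = -246$)
$p{\left(T \right)} = \frac{2 T}{-3 + T}$
$g{\left(J \right)} = \sqrt{-246 + J}$
$g{\left(p{\left(-5 \right)} \right)} + B{\left(35 \right)} = \sqrt{-246 + 2 \left(-5\right) \frac{1}{-3 - 5}} + 33 \cdot 35 = \sqrt{-246 + 2 \left(-5\right) \frac{1}{-8}} + 1155 = \sqrt{-246 + 2 \left(-5\right) \left(- \frac{1}{8}\right)} + 1155 = \sqrt{-246 + \frac{5}{4}} + 1155 = \sqrt{- \frac{979}{4}} + 1155 = \frac{i \sqrt{979}}{2} + 1155 = 1155 + \frac{i \sqrt{979}}{2}$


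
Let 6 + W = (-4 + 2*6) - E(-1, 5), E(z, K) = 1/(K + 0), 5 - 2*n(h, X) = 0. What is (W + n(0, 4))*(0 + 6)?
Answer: 129/5 ≈ 25.800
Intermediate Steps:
n(h, X) = 5/2 (n(h, X) = 5/2 - ½*0 = 5/2 + 0 = 5/2)
E(z, K) = 1/K
W = 9/5 (W = -6 + ((-4 + 2*6) - 1/5) = -6 + ((-4 + 12) - 1*⅕) = -6 + (8 - ⅕) = -6 + 39/5 = 9/5 ≈ 1.8000)
(W + n(0, 4))*(0 + 6) = (9/5 + 5/2)*(0 + 6) = (43/10)*6 = 129/5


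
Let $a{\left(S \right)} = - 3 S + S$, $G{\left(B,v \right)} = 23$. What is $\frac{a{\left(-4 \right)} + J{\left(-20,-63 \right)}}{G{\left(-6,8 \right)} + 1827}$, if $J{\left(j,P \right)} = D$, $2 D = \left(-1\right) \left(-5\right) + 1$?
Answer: $\frac{11}{1850} \approx 0.0059459$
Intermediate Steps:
$a{\left(S \right)} = - 2 S$
$D = 3$ ($D = \frac{\left(-1\right) \left(-5\right) + 1}{2} = \frac{5 + 1}{2} = \frac{1}{2} \cdot 6 = 3$)
$J{\left(j,P \right)} = 3$
$\frac{a{\left(-4 \right)} + J{\left(-20,-63 \right)}}{G{\left(-6,8 \right)} + 1827} = \frac{\left(-2\right) \left(-4\right) + 3}{23 + 1827} = \frac{8 + 3}{1850} = 11 \cdot \frac{1}{1850} = \frac{11}{1850}$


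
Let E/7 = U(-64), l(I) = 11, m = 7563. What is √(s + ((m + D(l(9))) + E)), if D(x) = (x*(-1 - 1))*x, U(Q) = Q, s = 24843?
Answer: 6*√881 ≈ 178.09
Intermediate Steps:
E = -448 (E = 7*(-64) = -448)
D(x) = -2*x² (D(x) = (x*(-2))*x = (-2*x)*x = -2*x²)
√(s + ((m + D(l(9))) + E)) = √(24843 + ((7563 - 2*11²) - 448)) = √(24843 + ((7563 - 2*121) - 448)) = √(24843 + ((7563 - 242) - 448)) = √(24843 + (7321 - 448)) = √(24843 + 6873) = √31716 = 6*√881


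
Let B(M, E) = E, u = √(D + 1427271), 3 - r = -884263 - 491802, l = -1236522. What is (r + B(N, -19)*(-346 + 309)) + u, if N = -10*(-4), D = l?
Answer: 1376771 + √190749 ≈ 1.3772e+6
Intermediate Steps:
D = -1236522
N = 40
r = 1376068 (r = 3 - (-884263 - 491802) = 3 - 1*(-1376065) = 3 + 1376065 = 1376068)
u = √190749 (u = √(-1236522 + 1427271) = √190749 ≈ 436.75)
(r + B(N, -19)*(-346 + 309)) + u = (1376068 - 19*(-346 + 309)) + √190749 = (1376068 - 19*(-37)) + √190749 = (1376068 + 703) + √190749 = 1376771 + √190749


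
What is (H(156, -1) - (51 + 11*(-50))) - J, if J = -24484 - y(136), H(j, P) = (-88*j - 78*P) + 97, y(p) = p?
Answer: 11566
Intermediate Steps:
H(j, P) = 97 - 88*j - 78*P
J = -24620 (J = -24484 - 1*136 = -24484 - 136 = -24620)
(H(156, -1) - (51 + 11*(-50))) - J = ((97 - 88*156 - 78*(-1)) - (51 + 11*(-50))) - 1*(-24620) = ((97 - 13728 + 78) - (51 - 550)) + 24620 = (-13553 - 1*(-499)) + 24620 = (-13553 + 499) + 24620 = -13054 + 24620 = 11566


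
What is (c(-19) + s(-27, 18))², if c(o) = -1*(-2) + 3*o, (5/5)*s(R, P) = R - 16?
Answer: 9604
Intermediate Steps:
s(R, P) = -16 + R (s(R, P) = R - 16 = -16 + R)
c(o) = 2 + 3*o
(c(-19) + s(-27, 18))² = ((2 + 3*(-19)) + (-16 - 27))² = ((2 - 57) - 43)² = (-55 - 43)² = (-98)² = 9604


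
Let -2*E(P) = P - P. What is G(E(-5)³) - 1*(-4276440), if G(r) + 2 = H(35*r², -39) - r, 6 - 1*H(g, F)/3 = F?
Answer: 4276573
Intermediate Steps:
E(P) = 0 (E(P) = -(P - P)/2 = -½*0 = 0)
H(g, F) = 18 - 3*F
G(r) = 133 - r (G(r) = -2 + ((18 - 3*(-39)) - r) = -2 + ((18 + 117) - r) = -2 + (135 - r) = 133 - r)
G(E(-5)³) - 1*(-4276440) = (133 - 1*0³) - 1*(-4276440) = (133 - 1*0) + 4276440 = (133 + 0) + 4276440 = 133 + 4276440 = 4276573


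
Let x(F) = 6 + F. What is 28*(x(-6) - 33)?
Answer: -924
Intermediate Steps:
28*(x(-6) - 33) = 28*((6 - 6) - 33) = 28*(0 - 33) = 28*(-33) = -924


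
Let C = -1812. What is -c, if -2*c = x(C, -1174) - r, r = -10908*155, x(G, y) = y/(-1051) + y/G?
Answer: 1609934453021/1904412 ≈ 8.4537e+5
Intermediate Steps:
x(G, y) = -y/1051 + y/G (x(G, y) = y*(-1/1051) + y/G = -y/1051 + y/G)
r = -1690740
c = -1609934453021/1904412 (c = -((-1/1051*(-1174) - 1174/(-1812)) - 1*(-1690740))/2 = -((1174/1051 - 1174*(-1/1812)) + 1690740)/2 = -((1174/1051 + 587/906) + 1690740)/2 = -(1680581/952206 + 1690740)/2 = -½*1609934453021/952206 = -1609934453021/1904412 ≈ -8.4537e+5)
-c = -1*(-1609934453021/1904412) = 1609934453021/1904412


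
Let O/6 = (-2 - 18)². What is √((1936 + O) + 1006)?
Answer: √5342 ≈ 73.089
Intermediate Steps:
O = 2400 (O = 6*(-2 - 18)² = 6*(-20)² = 6*400 = 2400)
√((1936 + O) + 1006) = √((1936 + 2400) + 1006) = √(4336 + 1006) = √5342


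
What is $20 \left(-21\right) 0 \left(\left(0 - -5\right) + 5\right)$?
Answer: $0$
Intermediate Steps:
$20 \left(-21\right) 0 \left(\left(0 - -5\right) + 5\right) = - 420 \cdot 0 \left(\left(0 + 5\right) + 5\right) = - 420 \cdot 0 \left(5 + 5\right) = - 420 \cdot 0 \cdot 10 = \left(-420\right) 0 = 0$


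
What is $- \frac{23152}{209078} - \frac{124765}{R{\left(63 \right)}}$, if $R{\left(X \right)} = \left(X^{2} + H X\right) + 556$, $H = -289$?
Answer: $\frac{12884425503}{1430302598} \approx 9.0082$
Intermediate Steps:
$R{\left(X \right)} = 556 + X^{2} - 289 X$ ($R{\left(X \right)} = \left(X^{2} - 289 X\right) + 556 = 556 + X^{2} - 289 X$)
$- \frac{23152}{209078} - \frac{124765}{R{\left(63 \right)}} = - \frac{23152}{209078} - \frac{124765}{556 + 63^{2} - 18207} = \left(-23152\right) \frac{1}{209078} - \frac{124765}{556 + 3969 - 18207} = - \frac{11576}{104539} - \frac{124765}{-13682} = - \frac{11576}{104539} - - \frac{124765}{13682} = - \frac{11576}{104539} + \frac{124765}{13682} = \frac{12884425503}{1430302598}$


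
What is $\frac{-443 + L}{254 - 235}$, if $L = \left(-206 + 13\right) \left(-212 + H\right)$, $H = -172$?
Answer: $\frac{73669}{19} \approx 3877.3$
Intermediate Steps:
$L = 74112$ ($L = \left(-206 + 13\right) \left(-212 - 172\right) = \left(-193\right) \left(-384\right) = 74112$)
$\frac{-443 + L}{254 - 235} = \frac{-443 + 74112}{254 - 235} = \frac{73669}{19}$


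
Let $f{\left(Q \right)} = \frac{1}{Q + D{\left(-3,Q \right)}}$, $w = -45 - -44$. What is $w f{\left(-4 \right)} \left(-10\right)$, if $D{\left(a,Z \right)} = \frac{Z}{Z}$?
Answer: $- \frac{10}{3} \approx -3.3333$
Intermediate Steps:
$D{\left(a,Z \right)} = 1$
$w = -1$ ($w = -45 + 44 = -1$)
$f{\left(Q \right)} = \frac{1}{1 + Q}$ ($f{\left(Q \right)} = \frac{1}{Q + 1} = \frac{1}{1 + Q}$)
$w f{\left(-4 \right)} \left(-10\right) = - \frac{1}{1 - 4} \left(-10\right) = - \frac{1}{-3} \left(-10\right) = \left(-1\right) \left(- \frac{1}{3}\right) \left(-10\right) = \frac{1}{3} \left(-10\right) = - \frac{10}{3}$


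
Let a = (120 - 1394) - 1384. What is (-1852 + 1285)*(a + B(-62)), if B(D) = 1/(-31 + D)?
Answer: 46719855/31 ≈ 1.5071e+6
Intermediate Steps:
a = -2658 (a = -1274 - 1384 = -2658)
(-1852 + 1285)*(a + B(-62)) = (-1852 + 1285)*(-2658 + 1/(-31 - 62)) = -567*(-2658 + 1/(-93)) = -567*(-2658 - 1/93) = -567*(-247195/93) = 46719855/31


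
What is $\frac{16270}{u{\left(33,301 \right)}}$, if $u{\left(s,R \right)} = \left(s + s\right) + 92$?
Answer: $\frac{8135}{79} \approx 102.97$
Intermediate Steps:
$u{\left(s,R \right)} = 92 + 2 s$ ($u{\left(s,R \right)} = 2 s + 92 = 92 + 2 s$)
$\frac{16270}{u{\left(33,301 \right)}} = \frac{16270}{92 + 2 \cdot 33} = \frac{16270}{92 + 66} = \frac{16270}{158} = 16270 \cdot \frac{1}{158} = \frac{8135}{79}$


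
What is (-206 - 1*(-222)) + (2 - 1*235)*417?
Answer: -97145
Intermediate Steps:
(-206 - 1*(-222)) + (2 - 1*235)*417 = (-206 + 222) + (2 - 235)*417 = 16 - 233*417 = 16 - 97161 = -97145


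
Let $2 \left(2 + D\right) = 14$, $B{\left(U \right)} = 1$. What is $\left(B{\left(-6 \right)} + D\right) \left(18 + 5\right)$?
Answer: $138$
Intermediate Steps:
$D = 5$ ($D = -2 + \frac{1}{2} \cdot 14 = -2 + 7 = 5$)
$\left(B{\left(-6 \right)} + D\right) \left(18 + 5\right) = \left(1 + 5\right) \left(18 + 5\right) = 6 \cdot 23 = 138$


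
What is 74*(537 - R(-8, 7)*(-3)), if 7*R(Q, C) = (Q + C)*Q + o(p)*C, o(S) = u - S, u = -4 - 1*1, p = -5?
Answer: 279942/7 ≈ 39992.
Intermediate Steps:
u = -5 (u = -4 - 1 = -5)
o(S) = -5 - S
R(Q, C) = Q*(C + Q)/7 (R(Q, C) = ((Q + C)*Q + (-5 - 1*(-5))*C)/7 = ((C + Q)*Q + (-5 + 5)*C)/7 = (Q*(C + Q) + 0*C)/7 = (Q*(C + Q) + 0)/7 = (Q*(C + Q))/7 = Q*(C + Q)/7)
74*(537 - R(-8, 7)*(-3)) = 74*(537 - (⅐)*(-8)*(7 - 8)*(-3)) = 74*(537 - (⅐)*(-8)*(-1)*(-3)) = 74*(537 - 8*(-3)/7) = 74*(537 - 1*(-24/7)) = 74*(537 + 24/7) = 74*(3783/7) = 279942/7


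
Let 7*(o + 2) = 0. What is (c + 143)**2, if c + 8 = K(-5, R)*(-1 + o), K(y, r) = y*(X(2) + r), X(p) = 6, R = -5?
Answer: 22500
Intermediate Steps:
o = -2 (o = -2 + (1/7)*0 = -2 + 0 = -2)
K(y, r) = y*(6 + r)
c = 7 (c = -8 + (-5*(6 - 5))*(-1 - 2) = -8 - 5*1*(-3) = -8 - 5*(-3) = -8 + 15 = 7)
(c + 143)**2 = (7 + 143)**2 = 150**2 = 22500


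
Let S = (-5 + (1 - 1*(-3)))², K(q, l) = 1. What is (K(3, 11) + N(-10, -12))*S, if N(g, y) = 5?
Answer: 6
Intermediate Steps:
S = 1 (S = (-5 + (1 + 3))² = (-5 + 4)² = (-1)² = 1)
(K(3, 11) + N(-10, -12))*S = (1 + 5)*1 = 6*1 = 6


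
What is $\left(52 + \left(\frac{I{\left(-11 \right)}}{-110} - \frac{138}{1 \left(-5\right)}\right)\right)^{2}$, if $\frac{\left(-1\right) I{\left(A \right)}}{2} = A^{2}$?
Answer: $\frac{167281}{25} \approx 6691.2$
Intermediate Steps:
$I{\left(A \right)} = - 2 A^{2}$
$\left(52 + \left(\frac{I{\left(-11 \right)}}{-110} - \frac{138}{1 \left(-5\right)}\right)\right)^{2} = \left(52 + \left(\frac{\left(-2\right) \left(-11\right)^{2}}{-110} - \frac{138}{1 \left(-5\right)}\right)\right)^{2} = \left(52 + \left(\left(-2\right) 121 \left(- \frac{1}{110}\right) - \frac{138}{-5}\right)\right)^{2} = \left(52 - - \frac{149}{5}\right)^{2} = \left(52 + \left(\frac{11}{5} + \frac{138}{5}\right)\right)^{2} = \left(52 + \frac{149}{5}\right)^{2} = \left(\frac{409}{5}\right)^{2} = \frac{167281}{25}$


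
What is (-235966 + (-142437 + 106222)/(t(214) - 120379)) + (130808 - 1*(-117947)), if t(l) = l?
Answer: 307365280/24033 ≈ 12789.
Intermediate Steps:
(-235966 + (-142437 + 106222)/(t(214) - 120379)) + (130808 - 1*(-117947)) = (-235966 + (-142437 + 106222)/(214 - 120379)) + (130808 - 1*(-117947)) = (-235966 - 36215/(-120165)) + (130808 + 117947) = (-235966 - 36215*(-1/120165)) + 248755 = (-235966 + 7243/24033) + 248755 = -5670963635/24033 + 248755 = 307365280/24033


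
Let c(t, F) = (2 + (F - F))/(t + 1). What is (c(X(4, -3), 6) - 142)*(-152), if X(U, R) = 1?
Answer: 21432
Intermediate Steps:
c(t, F) = 2/(1 + t) (c(t, F) = (2 + 0)/(1 + t) = 2/(1 + t))
(c(X(4, -3), 6) - 142)*(-152) = (2/(1 + 1) - 142)*(-152) = (2/2 - 142)*(-152) = (2*(½) - 142)*(-152) = (1 - 142)*(-152) = -141*(-152) = 21432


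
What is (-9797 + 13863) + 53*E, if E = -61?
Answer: 833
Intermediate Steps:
(-9797 + 13863) + 53*E = (-9797 + 13863) + 53*(-61) = 4066 - 3233 = 833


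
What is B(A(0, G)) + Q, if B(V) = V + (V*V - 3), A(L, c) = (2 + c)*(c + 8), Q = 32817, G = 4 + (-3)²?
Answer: 132354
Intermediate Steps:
G = 13 (G = 4 + 9 = 13)
A(L, c) = (2 + c)*(8 + c)
B(V) = -3 + V + V² (B(V) = V + (V² - 3) = V + (-3 + V²) = -3 + V + V²)
B(A(0, G)) + Q = (-3 + (16 + 13² + 10*13) + (16 + 13² + 10*13)²) + 32817 = (-3 + (16 + 169 + 130) + (16 + 169 + 130)²) + 32817 = (-3 + 315 + 315²) + 32817 = (-3 + 315 + 99225) + 32817 = 99537 + 32817 = 132354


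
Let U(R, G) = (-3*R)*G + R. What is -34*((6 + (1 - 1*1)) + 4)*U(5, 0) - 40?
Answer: -1740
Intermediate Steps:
U(R, G) = R - 3*G*R (U(R, G) = -3*G*R + R = R - 3*G*R)
-34*((6 + (1 - 1*1)) + 4)*U(5, 0) - 40 = -34*((6 + (1 - 1*1)) + 4)*5*(1 - 3*0) - 40 = -34*((6 + (1 - 1)) + 4)*5*(1 + 0) - 40 = -34*((6 + 0) + 4)*5*1 - 40 = -34*(6 + 4)*5 - 40 = -340*5 - 40 = -34*50 - 40 = -1700 - 40 = -1740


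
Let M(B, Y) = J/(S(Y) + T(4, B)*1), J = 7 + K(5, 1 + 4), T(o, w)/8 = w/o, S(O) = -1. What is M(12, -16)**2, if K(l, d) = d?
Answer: 144/529 ≈ 0.27221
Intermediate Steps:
T(o, w) = 8*w/o (T(o, w) = 8*(w/o) = 8*w/o)
J = 12 (J = 7 + (1 + 4) = 7 + 5 = 12)
M(B, Y) = 12/(-1 + 2*B) (M(B, Y) = 12/(-1 + (8*B/4)*1) = 12/(-1 + (8*B*(1/4))*1) = 12/(-1 + (2*B)*1) = 12/(-1 + 2*B))
M(12, -16)**2 = (12/(-1 + 2*12))**2 = (12/(-1 + 24))**2 = (12/23)**2 = 144/529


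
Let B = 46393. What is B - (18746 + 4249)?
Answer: 23398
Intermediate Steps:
B - (18746 + 4249) = 46393 - (18746 + 4249) = 46393 - 1*22995 = 46393 - 22995 = 23398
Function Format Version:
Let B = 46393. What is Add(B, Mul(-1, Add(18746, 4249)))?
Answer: 23398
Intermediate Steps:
Add(B, Mul(-1, Add(18746, 4249))) = Add(46393, Mul(-1, Add(18746, 4249))) = Add(46393, Mul(-1, 22995)) = Add(46393, -22995) = 23398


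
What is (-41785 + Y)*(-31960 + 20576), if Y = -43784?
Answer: 974117496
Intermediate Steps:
(-41785 + Y)*(-31960 + 20576) = (-41785 - 43784)*(-31960 + 20576) = -85569*(-11384) = 974117496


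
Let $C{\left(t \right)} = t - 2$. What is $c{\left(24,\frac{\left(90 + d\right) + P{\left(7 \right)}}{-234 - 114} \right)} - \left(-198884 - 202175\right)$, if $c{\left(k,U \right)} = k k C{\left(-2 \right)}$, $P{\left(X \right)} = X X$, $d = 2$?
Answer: $398755$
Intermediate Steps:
$C{\left(t \right)} = -2 + t$ ($C{\left(t \right)} = t - 2 = -2 + t$)
$P{\left(X \right)} = X^{2}$
$c{\left(k,U \right)} = - 4 k^{2}$ ($c{\left(k,U \right)} = k k \left(-2 - 2\right) = k^{2} \left(-4\right) = - 4 k^{2}$)
$c{\left(24,\frac{\left(90 + d\right) + P{\left(7 \right)}}{-234 - 114} \right)} - \left(-198884 - 202175\right) = - 4 \cdot 24^{2} - \left(-198884 - 202175\right) = \left(-4\right) 576 - -401059 = -2304 + 401059 = 398755$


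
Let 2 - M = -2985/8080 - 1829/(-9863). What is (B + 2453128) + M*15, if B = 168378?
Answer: 41783678650093/15938608 ≈ 2.6215e+6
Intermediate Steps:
M = 34809763/15938608 (M = 2 - (-2985/8080 - 1829/(-9863)) = 2 - (-2985*1/8080 - 1829*(-1/9863)) = 2 - (-597/1616 + 1829/9863) = 2 - 1*(-2932547/15938608) = 2 + 2932547/15938608 = 34809763/15938608 ≈ 2.1840)
(B + 2453128) + M*15 = (168378 + 2453128) + (34809763/15938608)*15 = 2621506 + 522146445/15938608 = 41783678650093/15938608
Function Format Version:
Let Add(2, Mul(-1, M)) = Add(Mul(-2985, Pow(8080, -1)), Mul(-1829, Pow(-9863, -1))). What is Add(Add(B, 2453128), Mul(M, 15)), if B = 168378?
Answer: Rational(41783678650093, 15938608) ≈ 2.6215e+6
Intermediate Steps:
M = Rational(34809763, 15938608) (M = Add(2, Mul(-1, Add(Mul(-2985, Pow(8080, -1)), Mul(-1829, Pow(-9863, -1))))) = Add(2, Mul(-1, Add(Mul(-2985, Rational(1, 8080)), Mul(-1829, Rational(-1, 9863))))) = Add(2, Mul(-1, Add(Rational(-597, 1616), Rational(1829, 9863)))) = Add(2, Mul(-1, Rational(-2932547, 15938608))) = Add(2, Rational(2932547, 15938608)) = Rational(34809763, 15938608) ≈ 2.1840)
Add(Add(B, 2453128), Mul(M, 15)) = Add(Add(168378, 2453128), Mul(Rational(34809763, 15938608), 15)) = Add(2621506, Rational(522146445, 15938608)) = Rational(41783678650093, 15938608)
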